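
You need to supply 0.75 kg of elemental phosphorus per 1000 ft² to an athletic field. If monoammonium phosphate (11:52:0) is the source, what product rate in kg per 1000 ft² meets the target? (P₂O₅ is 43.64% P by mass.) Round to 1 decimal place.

3.3 kg of product per thousand sq ft

As P₂O₅: 0.75 / 0.4364 = 1.71861 kg per 1000 ft².
Product per 1000 ft² = 1.71861 / 52% = 3.30501 kg.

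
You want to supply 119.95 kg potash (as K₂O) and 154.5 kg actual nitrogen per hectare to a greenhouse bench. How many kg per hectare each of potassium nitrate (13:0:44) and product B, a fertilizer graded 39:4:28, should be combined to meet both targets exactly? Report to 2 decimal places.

With a, b = kg per hectare of potassium nitrate and product B:
K₂O: 0.44·a + 0.28·b = 119.95
N: 0.13·a + 0.39·b = 154.5
Eliminate a: (row1) − 0.44/0.13·(row2) → -1.04·b = -402.973, so b = 387.474.
Back-substitute: a = (119.95 − 0.28·387.474) / 0.44 = 26.0392.

26.04 kg potassium nitrate, 387.47 kg product B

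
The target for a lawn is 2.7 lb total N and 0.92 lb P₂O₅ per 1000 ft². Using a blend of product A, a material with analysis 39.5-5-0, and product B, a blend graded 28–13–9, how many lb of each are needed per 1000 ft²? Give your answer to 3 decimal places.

2.501 lb product A, 6.115 lb product B

Let a = lb of product A, b = lb of product B (per 1000 ft²).
N: 0.395·a + 0.28·b = 2.7
P₂O₅: 0.05·a + 0.13·b = 0.92
Solving simultaneously: a = 2.50067, b = 6.11513.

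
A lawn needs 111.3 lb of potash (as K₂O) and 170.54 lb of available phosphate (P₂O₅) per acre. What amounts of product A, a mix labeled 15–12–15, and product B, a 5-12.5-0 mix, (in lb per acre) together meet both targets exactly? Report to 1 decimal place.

742.0 lb product A, 652.0 lb product B

Let a = lb of product A, b = lb of product B (per acre).
K₂O: 0.15·a + 0·b = 111.3
P₂O₅: 0.12·a + 0.125·b = 170.54
Eliminate a: (row1) − 0.15/0.12·(row2) → -0.15625·b = -101.875, so b = 652.
Back-substitute: a = (111.3 − 0·652) / 0.15 = 742.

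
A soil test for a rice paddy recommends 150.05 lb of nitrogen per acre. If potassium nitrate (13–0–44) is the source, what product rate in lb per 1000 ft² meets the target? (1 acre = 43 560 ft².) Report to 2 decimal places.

Product per acre = 150.05 / 13% = 1154.23 lb.
Convert to per 1000 ft²: 1154.23 × 0.0229568 = 26.4975 lb.

26.50 lb of product per thousand sq ft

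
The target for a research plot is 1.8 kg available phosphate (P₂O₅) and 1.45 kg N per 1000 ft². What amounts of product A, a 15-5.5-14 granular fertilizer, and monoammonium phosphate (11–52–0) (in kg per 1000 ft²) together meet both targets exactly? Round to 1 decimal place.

7.7 kg product A, 2.6 kg monoammonium phosphate

Let a = kg of product A, b = kg of monoammonium phosphate (per 1000 ft²).
P₂O₅: 0.055·a + 0.52·b = 1.8
N: 0.15·a + 0.11·b = 1.45
Solving simultaneously: a = 7.72759, b = 2.6442.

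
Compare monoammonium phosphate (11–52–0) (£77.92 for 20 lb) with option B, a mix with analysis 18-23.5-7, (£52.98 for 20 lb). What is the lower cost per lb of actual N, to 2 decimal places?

monoammonium phosphate: N per bag = 20 × 11% = 2.2 lb; cost = 77.92 / 2.2 = £35.4182/lb N.
option B: N per bag = 20 × 18% = 3.6 lb; cost = 52.98 / 3.6 = £14.7167/lb N.
option B is cheaper.

£14.72 per lb N (option B)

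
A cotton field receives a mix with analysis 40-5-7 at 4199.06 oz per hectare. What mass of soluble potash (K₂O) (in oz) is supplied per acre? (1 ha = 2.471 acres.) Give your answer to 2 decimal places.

118.95 oz K₂O per acre

K₂O per hectare = 4199.06 × 7% = 293.934 oz.
Convert to per acre: 293.934 × 0.404694 = 118.954 oz.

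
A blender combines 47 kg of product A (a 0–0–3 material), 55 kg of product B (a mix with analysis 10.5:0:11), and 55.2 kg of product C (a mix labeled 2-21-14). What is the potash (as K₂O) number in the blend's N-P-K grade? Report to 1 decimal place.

9.7% K₂O

Total mass = 47 + 55 + 55.2 = 157.2 kg.
K₂O mass = 3%×47 + 11%×55 + 14%×55.2 = 15.188 kg.
% K₂O = 15.188 / 157.2 = 9.66158%.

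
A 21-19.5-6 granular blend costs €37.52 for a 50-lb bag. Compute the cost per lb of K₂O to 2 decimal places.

K₂O in bag = 50 × 6% = 3 lb.
Cost per lb K₂O = €37.52 / 3 = €12.5067.

€12.51 per lb K₂O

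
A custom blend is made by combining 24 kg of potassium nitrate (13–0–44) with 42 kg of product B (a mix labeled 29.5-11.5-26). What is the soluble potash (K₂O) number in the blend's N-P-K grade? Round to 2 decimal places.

32.55% K₂O

Total mass = 24 + 42 = 66 kg.
K₂O mass = 44%×24 + 26%×42 = 21.48 kg.
% K₂O = 21.48 / 66 = 32.5455%.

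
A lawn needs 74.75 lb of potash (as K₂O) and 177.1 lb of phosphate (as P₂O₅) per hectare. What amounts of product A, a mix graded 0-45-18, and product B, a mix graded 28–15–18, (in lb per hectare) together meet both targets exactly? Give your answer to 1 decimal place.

Let a = lb of product A, b = lb of product B (per hectare).
K₂O: 0.18·a + 0.18·b = 74.75
P₂O₅: 0.45·a + 0.15·b = 177.1
Eliminate b: (row1) − 0.18/0.15·(row2) → -0.36·a = -137.77, so a = 382.694.
Then b = (177.1 − 0.45·382.694) / 0.15 = 32.5833.

382.7 lb product A, 32.6 lb product B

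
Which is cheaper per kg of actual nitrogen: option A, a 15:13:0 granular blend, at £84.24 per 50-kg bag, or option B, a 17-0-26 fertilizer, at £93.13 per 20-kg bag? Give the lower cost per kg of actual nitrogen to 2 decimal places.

option A: N per bag = 50 × 15% = 7.5 kg; cost = 84.24 / 7.5 = £11.2320/kg N.
option B: N per bag = 20 × 17% = 3.4 kg; cost = 93.13 / 3.4 = £27.3912/kg N.
option A is cheaper.

£11.23 per kg N (option A)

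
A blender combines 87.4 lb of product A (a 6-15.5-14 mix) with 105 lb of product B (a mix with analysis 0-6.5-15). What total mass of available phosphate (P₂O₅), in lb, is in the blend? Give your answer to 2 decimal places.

P₂O₅ mass = 15.5%×87.4 + 6.5%×105 = 20.372 lb.

20.37 lb P₂O₅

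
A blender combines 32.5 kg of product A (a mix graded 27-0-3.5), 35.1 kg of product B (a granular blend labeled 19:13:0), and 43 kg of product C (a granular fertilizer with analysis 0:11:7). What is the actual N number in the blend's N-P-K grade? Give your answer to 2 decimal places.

Total mass = 32.5 + 35.1 + 43 = 110.6 kg.
N mass = 27%×32.5 + 19%×35.1 + 0%×43 = 15.444 kg.
% N = 15.444 / 110.6 = 13.9638%.

13.96% N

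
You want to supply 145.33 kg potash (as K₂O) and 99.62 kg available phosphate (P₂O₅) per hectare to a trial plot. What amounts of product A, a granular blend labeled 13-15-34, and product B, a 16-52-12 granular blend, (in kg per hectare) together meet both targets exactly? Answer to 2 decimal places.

With a, b = kg per hectare of product A and product B:
K₂O: 0.34·a + 0.12·b = 145.33
P₂O₅: 0.15·a + 0.52·b = 99.62
From row1: a = (145.33 − 0.12·b) / 0.34.
Into row2: 0.15·(145.33 − 0.12·b)/0.34 + 0.52·b = 99.62 → b = 76.0157, a = 400.612.

400.61 kg product A, 76.02 kg product B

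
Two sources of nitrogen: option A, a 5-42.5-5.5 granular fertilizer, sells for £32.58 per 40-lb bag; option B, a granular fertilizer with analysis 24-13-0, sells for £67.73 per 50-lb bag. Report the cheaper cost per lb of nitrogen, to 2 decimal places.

option A: N per bag = 40 × 5% = 2 lb; cost = 32.58 / 2 = £16.2900/lb N.
option B: N per bag = 50 × 24% = 12 lb; cost = 67.73 / 12 = £5.6442/lb N.
option B is cheaper.

£5.64 per lb N (option B)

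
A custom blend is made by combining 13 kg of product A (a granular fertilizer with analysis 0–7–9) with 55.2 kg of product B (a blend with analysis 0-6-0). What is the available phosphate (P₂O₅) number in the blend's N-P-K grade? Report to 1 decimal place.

Total mass = 13 + 55.2 = 68.2 kg.
P₂O₅ mass = 7%×13 + 6%×55.2 = 4.222 kg.
% P₂O₅ = 4.222 / 68.2 = 6.19062%.

6.2% P₂O₅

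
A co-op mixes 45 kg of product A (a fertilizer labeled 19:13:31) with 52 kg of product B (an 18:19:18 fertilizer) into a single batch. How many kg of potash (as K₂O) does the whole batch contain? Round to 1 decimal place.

K₂O mass = 31%×45 + 18%×52 = 23.31 kg.

23.3 kg K₂O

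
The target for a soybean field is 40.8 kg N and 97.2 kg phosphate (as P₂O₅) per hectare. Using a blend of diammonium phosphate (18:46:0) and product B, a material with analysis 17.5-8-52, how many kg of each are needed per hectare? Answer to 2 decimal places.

207.96 kg diammonium phosphate, 19.24 kg product B

With a, b = kg per hectare of diammonium phosphate and product B:
N: 0.18·a + 0.175·b = 40.8
P₂O₅: 0.46·a + 0.08·b = 97.2
From row1: a = (40.8 − 0.175·b) / 0.18.
Into row2: 0.46·(40.8 − 0.175·b)/0.18 + 0.08·b = 97.2 → b = 19.2436, a = 207.958.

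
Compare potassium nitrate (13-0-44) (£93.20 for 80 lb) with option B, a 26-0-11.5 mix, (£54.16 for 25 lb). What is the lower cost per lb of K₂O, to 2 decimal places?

potassium nitrate: K₂O per bag = 80 × 44% = 35.2 lb; cost = 93.20 / 35.2 = £2.6477/lb K₂O.
option B: K₂O per bag = 25 × 11.5% = 2.875 lb; cost = 54.16 / 2.875 = £18.8383/lb K₂O.
potassium nitrate is cheaper.

£2.65 per lb K₂O (potassium nitrate)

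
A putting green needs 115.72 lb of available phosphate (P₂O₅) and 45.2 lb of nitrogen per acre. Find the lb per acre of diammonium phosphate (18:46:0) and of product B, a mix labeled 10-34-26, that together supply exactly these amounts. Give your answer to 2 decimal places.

249.74 lb diammonium phosphate, 2.47 lb product B

Let a = lb of diammonium phosphate, b = lb of product B (per acre).
P₂O₅: 0.46·a + 0.34·b = 115.72
N: 0.18·a + 0.1·b = 45.2
Solving simultaneously: a = 249.737, b = 2.47368.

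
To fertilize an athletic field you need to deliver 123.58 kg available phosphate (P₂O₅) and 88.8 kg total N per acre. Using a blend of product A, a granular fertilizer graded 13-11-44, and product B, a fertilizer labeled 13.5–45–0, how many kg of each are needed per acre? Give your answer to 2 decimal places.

With a, b = kg per acre of product A and product B:
P₂O₅: 0.11·a + 0.45·b = 123.58
N: 0.13·a + 0.135·b = 88.8
From row1: a = (123.58 − 0.45·b) / 0.11.
Into row2: 0.13·(123.58 − 0.45·b)/0.11 + 0.135·b = 88.8 → b = 144.2703, a = 533.258.

533.26 kg product A, 144.27 kg product B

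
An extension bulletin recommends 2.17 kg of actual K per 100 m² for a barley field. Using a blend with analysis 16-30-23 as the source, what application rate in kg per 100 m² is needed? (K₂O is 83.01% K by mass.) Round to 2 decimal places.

11.37 kg of product per hundred sq m

As K₂O: 2.17 / 0.8301 = 2.61414 kg per 100 m².
Product per 100 m² = 2.61414 / 23% = 11.3658 kg.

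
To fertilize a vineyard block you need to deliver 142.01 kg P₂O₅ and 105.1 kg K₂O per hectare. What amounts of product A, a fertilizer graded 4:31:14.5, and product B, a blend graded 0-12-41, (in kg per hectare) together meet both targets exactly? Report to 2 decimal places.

Per-hectare balance (a = product A, b = product B):
P₂O₅: 0.31·a + 0.12·b = 142.01
K₂O: 0.145·a + 0.41·b = 105.1
Eliminate a: (row1) − 0.31/0.145·(row2) → -0.756552·b = -82.6866, so b = 109.294.
Back-substitute: a = (142.01 − 0.12·109.294) / 0.31 = 415.789.

415.79 kg product A, 109.29 kg product B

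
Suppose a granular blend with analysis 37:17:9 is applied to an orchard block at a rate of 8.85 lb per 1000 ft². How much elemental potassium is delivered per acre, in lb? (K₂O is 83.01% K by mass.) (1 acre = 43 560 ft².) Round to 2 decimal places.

K₂O per 1000 ft² = 8.85 × 9% = 0.7965 lb.
Elemental K = 0.7965 × 0.8301 = 0.661175 lb per 1000 ft².
Convert to per acre: 0.661175 × 43.56 = 28.8008 lb.

28.80 lb K per acre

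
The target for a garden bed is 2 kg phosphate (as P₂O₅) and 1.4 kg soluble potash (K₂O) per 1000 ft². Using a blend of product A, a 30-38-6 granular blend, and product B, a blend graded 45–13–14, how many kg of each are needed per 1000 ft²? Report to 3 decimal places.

2.159 kg product A, 9.075 kg product B

Per-1000 ft² balance (a = product A, b = product B):
P₂O₅: 0.38·a + 0.13·b = 2
K₂O: 0.06·a + 0.14·b = 1.4
Solving simultaneously: a = 2.15859, b = 9.07489.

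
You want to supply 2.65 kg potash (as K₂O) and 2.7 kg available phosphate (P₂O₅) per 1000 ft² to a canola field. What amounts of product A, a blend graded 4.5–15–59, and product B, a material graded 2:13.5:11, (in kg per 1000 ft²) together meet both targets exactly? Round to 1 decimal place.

1.0 kg product A, 18.9 kg product B

Let a = kg of product A, b = kg of product B (per 1000 ft²).
K₂O: 0.59·a + 0.11·b = 2.65
P₂O₅: 0.15·a + 0.135·b = 2.7
From row1: a = (2.65 − 0.11·b) / 0.59.
Into row2: 0.15·(2.65 − 0.11·b)/0.59 + 0.135·b = 2.7 → b = 18.9311, a = 0.961995.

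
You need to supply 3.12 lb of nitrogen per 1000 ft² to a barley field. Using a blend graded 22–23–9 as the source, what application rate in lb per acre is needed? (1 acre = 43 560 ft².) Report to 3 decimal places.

617.760 lb of product per acre

Product per 1000 ft² = 3.12 / 22% = 14.1818 lb.
Convert to per acre: 14.1818 × 43.56 = 617.76 lb.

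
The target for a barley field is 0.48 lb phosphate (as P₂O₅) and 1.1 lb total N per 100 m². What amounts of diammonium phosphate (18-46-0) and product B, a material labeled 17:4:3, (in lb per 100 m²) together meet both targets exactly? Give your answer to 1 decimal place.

With a, b = lb per 100 m² of diammonium phosphate and product B:
P₂O₅: 0.46·a + 0.04·b = 0.48
N: 0.18·a + 0.17·b = 1.1
Solving simultaneously: a = 0.529577, b = 5.90986.

0.5 lb diammonium phosphate, 5.9 lb product B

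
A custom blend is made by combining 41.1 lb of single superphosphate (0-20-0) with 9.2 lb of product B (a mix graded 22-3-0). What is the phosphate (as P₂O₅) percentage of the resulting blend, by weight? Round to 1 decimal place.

Total mass = 41.1 + 9.2 = 50.3 lb.
P₂O₅ mass = 20%×41.1 + 3%×9.2 = 8.496 lb.
% P₂O₅ = 8.496 / 50.3 = 16.8907%.

16.9% P₂O₅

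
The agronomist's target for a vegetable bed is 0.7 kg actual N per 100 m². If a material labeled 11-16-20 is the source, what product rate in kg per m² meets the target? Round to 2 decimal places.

Product per 100 m² = 0.7 / 11% = 6.36364 kg.
Convert to per m²: 6.36364 × 0.01 = 0.0636364 kg.

0.06 kg of product per sq m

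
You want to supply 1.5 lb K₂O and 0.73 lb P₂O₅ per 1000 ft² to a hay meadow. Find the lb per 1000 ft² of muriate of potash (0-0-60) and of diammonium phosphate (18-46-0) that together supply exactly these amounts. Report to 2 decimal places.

With a, b = lb per 1000 ft² of muriate of potash and diammonium phosphate:
K₂O: 0.6·a + 0·b = 1.5
P₂O₅: 0·a + 0.46·b = 0.73
Solving simultaneously: a = 2.5, b = 1.58696.

2.50 lb muriate of potash, 1.59 lb diammonium phosphate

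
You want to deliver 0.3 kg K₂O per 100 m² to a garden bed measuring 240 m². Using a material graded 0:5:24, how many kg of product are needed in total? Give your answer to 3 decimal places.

Product per 100 m² = 0.3 / 24% = 1.25 kg.
Total product = 1.25 × 240 / 100 = 3 kg.

3.000 kg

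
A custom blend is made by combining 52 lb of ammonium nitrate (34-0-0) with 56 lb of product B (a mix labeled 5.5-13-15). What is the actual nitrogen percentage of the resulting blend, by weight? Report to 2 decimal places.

19.22% N

Total mass = 52 + 56 = 108 lb.
N mass = 34%×52 + 5.5%×56 = 20.76 lb.
% N = 20.76 / 108 = 19.2222%.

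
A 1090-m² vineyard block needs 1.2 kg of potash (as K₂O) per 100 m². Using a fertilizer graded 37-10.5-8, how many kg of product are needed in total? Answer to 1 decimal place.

163.5 kg

Product per 100 m² = 1.2 / 8% = 15 kg.
Total product = 15 × 1090 / 100 = 163.5 kg.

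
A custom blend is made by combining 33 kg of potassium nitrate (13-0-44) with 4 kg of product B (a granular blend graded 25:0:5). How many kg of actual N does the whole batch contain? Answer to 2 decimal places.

N mass = 13%×33 + 25%×4 = 5.29 kg.

5.29 kg N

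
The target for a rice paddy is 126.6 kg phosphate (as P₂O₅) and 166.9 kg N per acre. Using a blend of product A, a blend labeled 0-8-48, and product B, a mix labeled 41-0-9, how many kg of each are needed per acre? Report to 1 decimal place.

Per-acre balance (a = product A, b = product B):
P₂O₅: 0.08·a + 0·b = 126.6
N: 0·a + 0.41·b = 166.9
Solving simultaneously: a = 1582.5, b = 407.073.

1582.5 kg product A, 407.1 kg product B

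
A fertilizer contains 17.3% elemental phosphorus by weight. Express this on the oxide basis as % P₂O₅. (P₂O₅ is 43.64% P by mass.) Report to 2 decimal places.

%P₂O₅ = 17.3 / 0.4364 = 39.6425%.

39.64% P₂O₅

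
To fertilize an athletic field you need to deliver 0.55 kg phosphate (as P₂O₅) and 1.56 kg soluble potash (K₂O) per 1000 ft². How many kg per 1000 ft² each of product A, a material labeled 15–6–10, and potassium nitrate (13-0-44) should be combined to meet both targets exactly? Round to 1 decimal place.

Let a = kg of product A, b = kg of potassium nitrate (per 1000 ft²).
P₂O₅: 0.06·a + 0·b = 0.55
K₂O: 0.1·a + 0.44·b = 1.56
From row1: a = (0.55 − 0·b) / 0.06.
Into row2: 0.1·(0.55 − 0·b)/0.06 + 0.44·b = 1.56 → b = 1.46212, a = 9.16667.

9.2 kg product A, 1.5 kg potassium nitrate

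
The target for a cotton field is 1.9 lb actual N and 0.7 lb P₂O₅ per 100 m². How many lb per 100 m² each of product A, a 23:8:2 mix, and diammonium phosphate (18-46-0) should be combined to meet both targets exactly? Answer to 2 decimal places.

Per-100 m² balance (a = product A, b = diammonium phosphate):
N: 0.23·a + 0.18·b = 1.9
P₂O₅: 0.08·a + 0.46·b = 0.7
From row1: a = (1.9 − 0.18·b) / 0.23.
Into row2: 0.08·(1.9 − 0.18·b)/0.23 + 0.46·b = 0.7 → b = 0.0984683, a = 8.18381.

8.18 lb product A, 0.10 lb diammonium phosphate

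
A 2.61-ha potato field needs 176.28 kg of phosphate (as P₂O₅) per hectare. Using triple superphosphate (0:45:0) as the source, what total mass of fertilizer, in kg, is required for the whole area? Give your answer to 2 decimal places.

1022.42 kg

Product per hectare = 176.28 / 45% = 391.733 kg.
Total product = 391.733 × 2.61 = 1022.424 kg.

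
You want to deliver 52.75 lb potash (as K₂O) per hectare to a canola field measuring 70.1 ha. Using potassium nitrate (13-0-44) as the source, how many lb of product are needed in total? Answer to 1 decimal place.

Product per hectare = 52.75 / 44% = 119.886 lb.
Total product = 119.886 × 70.1 = 8404.03 lb.

8404.0 lb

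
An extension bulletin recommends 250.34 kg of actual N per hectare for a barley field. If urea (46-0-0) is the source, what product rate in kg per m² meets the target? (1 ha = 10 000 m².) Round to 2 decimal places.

Product per hectare = 250.34 / 46% = 544.217 kg.
Convert to per m²: 544.217 × 0.0001 = 0.0544217 kg.

0.05 kg of product per sq m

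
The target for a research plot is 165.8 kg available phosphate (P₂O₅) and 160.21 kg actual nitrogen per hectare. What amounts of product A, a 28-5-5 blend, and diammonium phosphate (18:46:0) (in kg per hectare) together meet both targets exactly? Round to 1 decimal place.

Let a = kg of product A, b = kg of diammonium phosphate (per hectare).
P₂O₅: 0.05·a + 0.46·b = 165.8
N: 0.28·a + 0.18·b = 160.21
Solving simultaneously: a = 366.048, b = 320.647.

366.0 kg product A, 320.6 kg diammonium phosphate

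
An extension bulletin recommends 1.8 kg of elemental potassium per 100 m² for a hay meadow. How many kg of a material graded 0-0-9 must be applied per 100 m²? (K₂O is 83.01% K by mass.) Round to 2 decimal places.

24.09 kg of product per hundred sq m

As K₂O: 1.8 / 0.8301 = 2.16841 kg per 100 m².
Product per 100 m² = 2.16841 / 9% = 24.0935 kg.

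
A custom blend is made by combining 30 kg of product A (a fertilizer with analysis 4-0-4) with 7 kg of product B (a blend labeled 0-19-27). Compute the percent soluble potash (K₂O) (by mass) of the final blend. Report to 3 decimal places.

Total mass = 30 + 7 = 37 kg.
K₂O mass = 4%×30 + 27%×7 = 3.09 kg.
% K₂O = 3.09 / 37 = 8.35135%.

8.351% K₂O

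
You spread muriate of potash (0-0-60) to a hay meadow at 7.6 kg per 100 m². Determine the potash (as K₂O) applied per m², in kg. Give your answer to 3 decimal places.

0.046 kg K₂O per sq m

K₂O per 100 m² = 7.6 × 60% = 4.56 kg.
Convert to per m²: 4.56 × 0.01 = 0.0456 kg.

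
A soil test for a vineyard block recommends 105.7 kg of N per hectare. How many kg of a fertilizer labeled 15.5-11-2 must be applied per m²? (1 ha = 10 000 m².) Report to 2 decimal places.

0.07 kg of product per sq m

Product per hectare = 105.7 / 15.5% = 681.935 kg.
Convert to per m²: 681.935 × 0.0001 = 0.0681935 kg.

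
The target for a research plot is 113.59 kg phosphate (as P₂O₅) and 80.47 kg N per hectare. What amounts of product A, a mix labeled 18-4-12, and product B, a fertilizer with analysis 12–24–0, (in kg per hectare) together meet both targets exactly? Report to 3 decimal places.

Let a = kg of product A, b = kg of product B (per hectare).
P₂O₅: 0.04·a + 0.24·b = 113.59
N: 0.18·a + 0.12·b = 80.47
Eliminate a: (row1) − 0.04/0.18·(row2) → 0.213333·b = 95.7078, so b = 448.6302.
Back-substitute: a = (113.59 − 0.24·448.6302) / 0.04 = 147.9687.

147.969 kg product A, 448.630 kg product B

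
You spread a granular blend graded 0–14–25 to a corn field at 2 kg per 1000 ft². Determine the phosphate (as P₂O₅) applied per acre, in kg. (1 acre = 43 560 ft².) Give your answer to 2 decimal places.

12.20 kg P₂O₅ per acre

P₂O₅ per 1000 ft² = 2 × 14% = 0.28 kg.
Convert to per acre: 0.28 × 43.56 = 12.1968 kg.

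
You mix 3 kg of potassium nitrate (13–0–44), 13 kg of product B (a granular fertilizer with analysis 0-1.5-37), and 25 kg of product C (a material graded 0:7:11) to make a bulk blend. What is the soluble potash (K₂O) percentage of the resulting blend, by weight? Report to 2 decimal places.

Total mass = 3 + 13 + 25 = 41 kg.
K₂O mass = 44%×3 + 37%×13 + 11%×25 = 8.88 kg.
% K₂O = 8.88 / 41 = 21.6585%.

21.66% K₂O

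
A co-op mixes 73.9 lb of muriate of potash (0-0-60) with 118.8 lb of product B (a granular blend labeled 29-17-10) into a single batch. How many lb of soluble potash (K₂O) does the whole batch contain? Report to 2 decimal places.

56.22 lb K₂O

K₂O mass = 60%×73.9 + 10%×118.8 = 56.22 lb.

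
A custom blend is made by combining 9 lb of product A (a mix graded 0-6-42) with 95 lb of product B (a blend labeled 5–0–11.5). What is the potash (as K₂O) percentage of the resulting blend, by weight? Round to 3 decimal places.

14.139% K₂O

Total mass = 9 + 95 = 104 lb.
K₂O mass = 42%×9 + 11.5%×95 = 14.705 lb.
% K₂O = 14.705 / 104 = 14.1394%.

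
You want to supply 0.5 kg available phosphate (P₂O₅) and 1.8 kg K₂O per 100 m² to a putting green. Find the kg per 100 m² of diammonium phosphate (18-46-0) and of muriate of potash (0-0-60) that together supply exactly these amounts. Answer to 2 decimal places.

Per-100 m² balance (a = diammonium phosphate, b = muriate of potash):
P₂O₅: 0.46·a + 0·b = 0.5
K₂O: 0·a + 0.6·b = 1.8
Solving simultaneously: a = 1.08696, b = 3.

1.09 kg diammonium phosphate, 3.00 kg muriate of potash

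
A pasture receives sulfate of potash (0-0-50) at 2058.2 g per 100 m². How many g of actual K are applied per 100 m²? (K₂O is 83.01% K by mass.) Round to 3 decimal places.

K₂O per 100 m² = 2058.2 × 50% = 1029.1 g.
Elemental K = 1029.1 × 0.8301 = 854.2559 g per 100 m².

854.256 g K per hundred sq m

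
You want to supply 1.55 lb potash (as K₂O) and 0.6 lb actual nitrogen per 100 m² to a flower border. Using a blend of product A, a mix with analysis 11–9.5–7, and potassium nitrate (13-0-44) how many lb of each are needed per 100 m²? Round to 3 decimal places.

Let a = lb of product A, b = lb of potassium nitrate (per 100 m²).
K₂O: 0.07·a + 0.44·b = 1.55
N: 0.11·a + 0.13·b = 0.6
Eliminate b: (row1) − 0.44/0.13·(row2) → -0.302308·a = -0.480769, so a = 1.59033.
Then b = (0.6 − 0.11·1.59033) / 0.13 = 3.26972.

1.590 lb product A, 3.270 lb potassium nitrate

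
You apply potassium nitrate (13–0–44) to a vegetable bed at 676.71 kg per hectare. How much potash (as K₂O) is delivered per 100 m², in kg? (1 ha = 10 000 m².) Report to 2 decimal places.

K₂O per hectare = 676.71 × 44% = 297.752 kg.
Convert to per 100 m²: 297.752 × 0.01 = 2.97752 kg.

2.98 kg K₂O per hundred sq m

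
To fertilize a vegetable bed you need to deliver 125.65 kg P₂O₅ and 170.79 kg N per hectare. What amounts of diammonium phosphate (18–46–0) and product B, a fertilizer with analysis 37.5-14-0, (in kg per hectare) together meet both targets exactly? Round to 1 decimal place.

Per-hectare balance (a = diammonium phosphate, b = product B):
P₂O₅: 0.46·a + 0.14·b = 125.65
N: 0.18·a + 0.375·b = 170.79
From row1: a = (125.65 − 0.14·b) / 0.46.
Into row2: 0.18·(125.65 − 0.14·b)/0.46 + 0.375·b = 170.79 → b = 379.813, a = 157.557.

157.6 kg diammonium phosphate, 379.8 kg product B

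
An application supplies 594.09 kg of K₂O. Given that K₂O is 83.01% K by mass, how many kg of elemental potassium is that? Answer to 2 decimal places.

493.15 kg K

K = 594.09 × 0.8301 = 493.154 kg.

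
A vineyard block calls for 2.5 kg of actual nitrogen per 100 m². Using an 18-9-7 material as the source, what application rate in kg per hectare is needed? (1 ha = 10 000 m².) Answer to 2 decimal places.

Product per 100 m² = 2.5 / 18% = 13.8889 kg.
Convert to per hectare: 13.8889 × 100 = 1388.889 kg.

1388.89 kg of product per hectare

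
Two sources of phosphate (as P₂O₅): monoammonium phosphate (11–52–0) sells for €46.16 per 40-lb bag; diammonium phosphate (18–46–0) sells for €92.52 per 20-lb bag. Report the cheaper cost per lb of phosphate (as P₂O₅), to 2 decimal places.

€2.22 per lb P₂O₅ (monoammonium phosphate)

monoammonium phosphate: P₂O₅ per bag = 40 × 52% = 20.8 lb; cost = 46.16 / 20.8 = €2.2192/lb P₂O₅.
diammonium phosphate: P₂O₅ per bag = 20 × 46% = 9.2 lb; cost = 92.52 / 9.2 = €10.0565/lb P₂O₅.
monoammonium phosphate is cheaper.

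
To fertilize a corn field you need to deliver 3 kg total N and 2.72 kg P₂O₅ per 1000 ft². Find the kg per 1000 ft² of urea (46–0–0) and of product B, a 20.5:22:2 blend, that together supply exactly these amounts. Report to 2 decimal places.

Per-1000 ft² balance (a = urea, b = product B):
N: 0.46·a + 0.205·b = 3
P₂O₅: 0·a + 0.22·b = 2.72
Solving simultaneously: a = 1.01186, b = 12.3636.

1.01 kg urea, 12.36 kg product B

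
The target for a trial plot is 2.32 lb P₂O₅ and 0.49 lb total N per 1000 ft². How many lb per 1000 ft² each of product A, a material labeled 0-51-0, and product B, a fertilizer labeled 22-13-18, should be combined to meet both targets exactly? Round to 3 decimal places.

3.981 lb product A, 2.227 lb product B

Let a = lb of product A, b = lb of product B (per 1000 ft²).
P₂O₅: 0.51·a + 0.13·b = 2.32
N: 0·a + 0.22·b = 0.49
Solving simultaneously: a = 3.98128, b = 2.22727.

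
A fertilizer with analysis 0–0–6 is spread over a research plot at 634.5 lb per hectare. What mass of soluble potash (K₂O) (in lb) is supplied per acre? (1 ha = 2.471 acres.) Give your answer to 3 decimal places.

15.407 lb K₂O per acre

K₂O per hectare = 634.5 × 6% = 38.07 lb.
Convert to per acre: 38.07 × 0.404694 = 15.4067 lb.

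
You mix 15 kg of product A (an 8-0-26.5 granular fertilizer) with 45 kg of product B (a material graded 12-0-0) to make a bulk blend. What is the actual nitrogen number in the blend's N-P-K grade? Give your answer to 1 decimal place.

11.0% N

Total mass = 15 + 45 = 60 kg.
N mass = 8%×15 + 12%×45 = 6.6 kg.
% N = 6.6 / 60 = 11%.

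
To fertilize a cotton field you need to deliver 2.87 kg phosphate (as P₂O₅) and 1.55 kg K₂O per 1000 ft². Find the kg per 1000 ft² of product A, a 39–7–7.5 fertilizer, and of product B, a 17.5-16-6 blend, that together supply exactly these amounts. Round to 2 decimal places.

Per-1000 ft² balance (a = product A, b = product B):
P₂O₅: 0.07·a + 0.16·b = 2.87
K₂O: 0.075·a + 0.06·b = 1.55
Eliminate b: (row1) − 0.16/0.06·(row2) → -0.13·a = -1.26333, so a = 9.71795.
Then b = (1.55 − 0.075·9.71795) / 0.06 = 13.6859.

9.72 kg product A, 13.69 kg product B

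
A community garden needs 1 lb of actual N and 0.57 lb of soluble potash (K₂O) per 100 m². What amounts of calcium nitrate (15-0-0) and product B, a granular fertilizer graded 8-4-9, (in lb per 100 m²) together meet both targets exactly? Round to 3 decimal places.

3.289 lb calcium nitrate, 6.333 lb product B

With a, b = lb per 100 m² of calcium nitrate and product B:
N: 0.15·a + 0.08·b = 1
K₂O: 0·a + 0.09·b = 0.57
Solving simultaneously: a = 3.28889, b = 6.33333.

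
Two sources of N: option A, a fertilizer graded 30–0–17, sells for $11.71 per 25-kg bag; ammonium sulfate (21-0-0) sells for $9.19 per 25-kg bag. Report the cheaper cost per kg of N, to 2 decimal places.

option A: N per bag = 25 × 30% = 7.5 kg; cost = 11.71 / 7.5 = $1.5613/kg N.
ammonium sulfate: N per bag = 25 × 21% = 5.25 kg; cost = 9.19 / 5.25 = $1.7505/kg N.
option A is cheaper.

$1.56 per kg N (option A)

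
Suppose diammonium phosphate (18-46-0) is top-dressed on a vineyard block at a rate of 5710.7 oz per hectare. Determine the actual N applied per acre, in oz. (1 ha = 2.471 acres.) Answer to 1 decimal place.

416.0 oz N per acre

nitrogen per hectare = 5710.7 × 18% = 1027.93 oz.
Convert to per acre: 1027.93 × 0.404694 = 415.996 oz.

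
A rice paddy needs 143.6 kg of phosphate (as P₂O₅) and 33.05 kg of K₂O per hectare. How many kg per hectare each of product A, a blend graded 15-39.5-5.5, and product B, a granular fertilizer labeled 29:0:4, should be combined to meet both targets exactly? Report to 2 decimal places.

363.54 kg product A, 326.38 kg product B

Let a = kg of product A, b = kg of product B (per hectare).
P₂O₅: 0.395·a + 0·b = 143.6
K₂O: 0.055·a + 0.04·b = 33.05
Eliminate a: (row1) − 0.395/0.055·(row2) → -0.287273·b = -93.7591, so b = 326.377.
Back-substitute: a = (143.6 − 0·326.377) / 0.395 = 363.544.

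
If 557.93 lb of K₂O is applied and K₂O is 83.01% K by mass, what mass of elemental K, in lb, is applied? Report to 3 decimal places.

463.138 lb K

K = 557.93 × 0.8301 = 463.1377 lb.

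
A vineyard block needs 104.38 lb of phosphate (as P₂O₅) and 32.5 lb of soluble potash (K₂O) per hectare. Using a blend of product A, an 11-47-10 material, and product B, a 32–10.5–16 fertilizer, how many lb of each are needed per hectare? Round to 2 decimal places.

With a, b = lb per hectare of product A and product B:
P₂O₅: 0.47·a + 0.105·b = 104.38
K₂O: 0.1·a + 0.16·b = 32.5
Solving simultaneously: a = 205.383, b = 74.7604.

205.38 lb product A, 74.76 lb product B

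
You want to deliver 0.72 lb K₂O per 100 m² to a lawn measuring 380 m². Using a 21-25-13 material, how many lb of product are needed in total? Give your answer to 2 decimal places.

21.05 lb

Product per 100 m² = 0.72 / 13% = 5.53846 lb.
Total product = 5.53846 × 380 / 100 = 21.0462 lb.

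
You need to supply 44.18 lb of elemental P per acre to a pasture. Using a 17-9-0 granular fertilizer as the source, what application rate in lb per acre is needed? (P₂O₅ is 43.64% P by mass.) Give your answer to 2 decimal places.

As P₂O₅: 44.18 / 0.4364 = 101.237 lb per acre.
Product per acre = 101.237 / 9% = 1124.85997 lb.

1124.86 lb of product per acre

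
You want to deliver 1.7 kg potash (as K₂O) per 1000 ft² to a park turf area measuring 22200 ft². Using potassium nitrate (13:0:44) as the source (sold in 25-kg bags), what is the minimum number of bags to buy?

Product per 1000 ft² = 1.7 / 44% = 3.86364 kg.
Total product = 3.86364 × 22200 / 1000 = 85.7727 kg.
Bags = ⌈85.7727 / 25⌉ = 4.

4 bags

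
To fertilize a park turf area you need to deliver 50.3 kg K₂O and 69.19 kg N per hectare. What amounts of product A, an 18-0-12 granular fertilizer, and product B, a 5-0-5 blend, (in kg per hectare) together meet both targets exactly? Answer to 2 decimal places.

Let a = kg of product A, b = kg of product B (per hectare).
K₂O: 0.12·a + 0.05·b = 50.3
N: 0.18·a + 0.05·b = 69.19
Solving simultaneously: a = 314.833, b = 250.4.

314.83 kg product A, 250.40 kg product B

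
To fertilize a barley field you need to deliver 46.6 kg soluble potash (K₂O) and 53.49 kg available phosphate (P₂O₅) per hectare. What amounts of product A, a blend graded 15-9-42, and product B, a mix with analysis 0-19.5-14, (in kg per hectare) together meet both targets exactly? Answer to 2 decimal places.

With a, b = kg per hectare of product A and product B:
K₂O: 0.42·a + 0.14·b = 46.6
P₂O₅: 0.09·a + 0.195·b = 53.49
Solving simultaneously: a = 23.0649, b = 263.662.

23.06 kg product A, 263.66 kg product B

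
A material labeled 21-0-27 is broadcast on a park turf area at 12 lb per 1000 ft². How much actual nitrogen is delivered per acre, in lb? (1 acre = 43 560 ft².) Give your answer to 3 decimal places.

nitrogen per 1000 ft² = 12 × 21% = 2.52 lb.
Convert to per acre: 2.52 × 43.56 = 109.7712 lb.

109.771 lb N per acre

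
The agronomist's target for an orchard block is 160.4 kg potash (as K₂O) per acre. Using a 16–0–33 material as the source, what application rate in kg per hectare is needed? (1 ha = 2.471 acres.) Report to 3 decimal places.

Product per acre = 160.4 / 33% = 486.061 kg.
Convert to per hectare: 486.061 × 2.471 = 1201.0558 kg.

1201.056 kg of product per hectare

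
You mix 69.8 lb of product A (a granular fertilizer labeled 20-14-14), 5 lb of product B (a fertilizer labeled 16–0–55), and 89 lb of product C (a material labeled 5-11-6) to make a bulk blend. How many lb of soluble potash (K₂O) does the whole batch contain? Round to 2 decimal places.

17.86 lb K₂O

K₂O mass = 14%×69.8 + 55%×5 + 6%×89 = 17.862 lb.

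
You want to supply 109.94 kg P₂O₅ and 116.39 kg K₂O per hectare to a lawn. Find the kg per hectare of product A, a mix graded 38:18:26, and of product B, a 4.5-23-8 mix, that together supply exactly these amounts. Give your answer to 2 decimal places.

Per-hectare balance (a = product A, b = product B):
P₂O₅: 0.18·a + 0.23·b = 109.94
K₂O: 0.26·a + 0.08·b = 116.39
From row1: a = (109.94 − 0.23·b) / 0.18.
Into row2: 0.26·(109.94 − 0.23·b)/0.18 + 0.08·b = 116.39 → b = 168.154, a = 395.914.

395.91 kg product A, 168.15 kg product B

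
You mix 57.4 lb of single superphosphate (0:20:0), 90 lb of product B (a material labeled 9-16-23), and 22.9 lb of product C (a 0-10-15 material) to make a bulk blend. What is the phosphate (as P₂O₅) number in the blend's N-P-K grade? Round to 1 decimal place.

Total mass = 57.4 + 90 + 22.9 = 170.3 lb.
P₂O₅ mass = 20%×57.4 + 16%×90 + 10%×22.9 = 28.17 lb.
% P₂O₅ = 28.17 / 170.3 = 16.5414%.

16.5% P₂O₅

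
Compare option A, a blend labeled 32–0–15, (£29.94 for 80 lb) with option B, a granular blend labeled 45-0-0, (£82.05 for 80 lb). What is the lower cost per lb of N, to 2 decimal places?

option A: N per bag = 80 × 32% = 25.6 lb; cost = 29.94 / 25.6 = £1.1695/lb N.
option B: N per bag = 80 × 45% = 36 lb; cost = 82.05 / 36 = £2.2792/lb N.
option A is cheaper.

£1.17 per lb N (option A)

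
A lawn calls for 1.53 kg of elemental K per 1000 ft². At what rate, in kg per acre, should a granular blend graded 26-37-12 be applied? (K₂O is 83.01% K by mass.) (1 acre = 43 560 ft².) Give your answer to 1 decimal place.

As K₂O: 1.53 / 0.8301 = 1.84315 kg per 1000 ft².
Product per 1000 ft² = 1.84315 / 12% = 15.3596 kg.
Convert to per acre: 15.3596 × 43.56 = 669.064 kg.

669.1 kg of product per acre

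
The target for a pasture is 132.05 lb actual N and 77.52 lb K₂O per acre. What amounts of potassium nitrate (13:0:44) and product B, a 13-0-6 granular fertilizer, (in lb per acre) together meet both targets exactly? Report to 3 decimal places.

43.615 lb potassium nitrate, 972.154 lb product B

Let a = lb of potassium nitrate, b = lb of product B (per acre).
N: 0.13·a + 0.13·b = 132.05
K₂O: 0.44·a + 0.06·b = 77.52
Solving simultaneously: a = 43.6154, b = 972.1538.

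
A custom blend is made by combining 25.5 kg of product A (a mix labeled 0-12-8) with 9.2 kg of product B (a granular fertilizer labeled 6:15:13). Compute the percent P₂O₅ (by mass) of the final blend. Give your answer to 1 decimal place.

12.8% P₂O₅

Total mass = 25.5 + 9.2 = 34.7 kg.
P₂O₅ mass = 12%×25.5 + 15%×9.2 = 4.44 kg.
% P₂O₅ = 4.44 / 34.7 = 12.7954%.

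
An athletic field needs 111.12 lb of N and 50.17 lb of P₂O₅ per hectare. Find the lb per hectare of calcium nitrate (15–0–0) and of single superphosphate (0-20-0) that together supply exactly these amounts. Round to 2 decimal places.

With a, b = lb per hectare of calcium nitrate and single superphosphate:
N: 0.15·a + 0·b = 111.12
P₂O₅: 0·a + 0.2·b = 50.17
Solving simultaneously: a = 740.8, b = 250.85.

740.80 lb calcium nitrate, 250.85 lb single superphosphate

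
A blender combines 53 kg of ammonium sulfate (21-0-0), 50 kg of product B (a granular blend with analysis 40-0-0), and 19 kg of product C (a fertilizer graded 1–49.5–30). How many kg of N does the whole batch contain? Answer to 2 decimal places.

31.32 kg N

N mass = 21%×53 + 40%×50 + 1%×19 = 31.32 kg.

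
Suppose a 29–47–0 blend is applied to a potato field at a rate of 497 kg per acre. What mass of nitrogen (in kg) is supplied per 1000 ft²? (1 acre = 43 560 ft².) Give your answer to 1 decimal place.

nitrogen per acre = 497 × 29% = 144.13 kg.
Convert to per 1000 ft²: 144.13 × 0.0229568 = 3.30877 kg.

3.3 kg N per thousand sq ft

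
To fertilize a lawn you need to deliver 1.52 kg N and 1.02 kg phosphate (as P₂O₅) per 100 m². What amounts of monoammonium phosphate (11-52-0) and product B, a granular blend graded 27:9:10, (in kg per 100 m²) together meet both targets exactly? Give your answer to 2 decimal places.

Per-100 m² balance (a = monoammonium phosphate, b = product B):
N: 0.11·a + 0.27·b = 1.52
P₂O₅: 0.52·a + 0.09·b = 1.02
Solving simultaneously: a = 1.06207, b = 5.19693.

1.06 kg monoammonium phosphate, 5.20 kg product B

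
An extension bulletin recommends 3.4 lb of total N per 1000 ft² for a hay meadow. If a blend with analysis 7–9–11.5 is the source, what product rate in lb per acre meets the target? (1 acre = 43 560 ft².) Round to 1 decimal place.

2115.8 lb of product per acre

Product per 1000 ft² = 3.4 / 7% = 48.5714 lb.
Convert to per acre: 48.5714 × 43.56 = 2115.77 lb.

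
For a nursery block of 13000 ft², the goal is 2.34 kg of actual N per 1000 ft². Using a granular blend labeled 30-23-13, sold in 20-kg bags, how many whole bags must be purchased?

Product per 1000 ft² = 2.34 / 30% = 7.8 kg.
Total product = 7.8 × 13000 / 1000 = 101.4 kg.
Bags = ⌈101.4 / 20⌉ = 6.

6 bags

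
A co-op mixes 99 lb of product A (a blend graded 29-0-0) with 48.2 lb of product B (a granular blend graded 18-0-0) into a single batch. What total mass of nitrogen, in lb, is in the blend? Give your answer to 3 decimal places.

37.386 lb N

N mass = 29%×99 + 18%×48.2 = 37.386 lb.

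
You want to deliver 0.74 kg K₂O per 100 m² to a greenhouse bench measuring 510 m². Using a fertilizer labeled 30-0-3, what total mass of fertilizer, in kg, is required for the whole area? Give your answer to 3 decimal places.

Product per 100 m² = 0.74 / 3% = 24.6667 kg.
Total product = 24.6667 × 510 / 100 = 125.8 kg.

125.800 kg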